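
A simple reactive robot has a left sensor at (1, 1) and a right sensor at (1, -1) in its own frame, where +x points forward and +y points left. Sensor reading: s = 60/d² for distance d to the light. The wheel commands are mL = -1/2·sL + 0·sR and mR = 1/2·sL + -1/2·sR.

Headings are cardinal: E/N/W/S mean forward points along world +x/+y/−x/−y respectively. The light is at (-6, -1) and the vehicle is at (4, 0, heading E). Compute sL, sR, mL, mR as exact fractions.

12/25 60/121 -6/25 -24/3025

left sensor world pos  = (5, 1); dL² = 125
right sensor world pos = (5, -1); dR² = 121
sL = 60/125 = 12/25
sR = 60/121 = 60/121
mL = -1/2·sL + 0·sR = -6/25
mR = 1/2·sL + -1/2·sR = -24/3025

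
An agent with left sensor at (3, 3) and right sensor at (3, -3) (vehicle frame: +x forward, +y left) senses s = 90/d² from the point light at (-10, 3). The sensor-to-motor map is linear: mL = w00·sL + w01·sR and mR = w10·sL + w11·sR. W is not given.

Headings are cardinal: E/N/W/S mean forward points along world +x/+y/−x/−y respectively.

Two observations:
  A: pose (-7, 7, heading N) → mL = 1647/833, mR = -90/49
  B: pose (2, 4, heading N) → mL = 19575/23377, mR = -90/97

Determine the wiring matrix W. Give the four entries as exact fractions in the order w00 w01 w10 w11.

obs A: pose=(-7,7,N) → sL=90/49, sR=18/17, mL=1647/833, mR=-90/49
obs B: pose=(2,4,N) → sL=90/97, sR=90/241, mL=19575/23377, mR=-90/97
sensor matrix S = [[90/49, 18/17], [90/97, 90/241]]; det S = -5773680/19473041
solve [mL_A; mL_B] = S·[w00; w01] and [mR_A; mR_B] = S·[w10; w11]:
  w00 = 1/2, w01 = 1, w10 = -1, w11 = 0

1/2 1 -1 0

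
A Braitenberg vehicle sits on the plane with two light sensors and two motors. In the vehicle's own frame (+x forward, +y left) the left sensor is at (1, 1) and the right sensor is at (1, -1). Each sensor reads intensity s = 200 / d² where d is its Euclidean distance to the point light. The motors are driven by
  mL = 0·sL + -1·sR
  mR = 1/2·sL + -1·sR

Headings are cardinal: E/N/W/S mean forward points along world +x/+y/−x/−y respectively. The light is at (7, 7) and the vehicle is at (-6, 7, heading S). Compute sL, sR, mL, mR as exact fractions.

40/29 200/197 -200/197 -1860/5713

left sensor world pos  = (-5, 6); dL² = 145
right sensor world pos = (-7, 6); dR² = 197
sL = 200/145 = 40/29
sR = 200/197 = 200/197
mL = 0·sL + -1·sR = -200/197
mR = 1/2·sL + -1·sR = -1860/5713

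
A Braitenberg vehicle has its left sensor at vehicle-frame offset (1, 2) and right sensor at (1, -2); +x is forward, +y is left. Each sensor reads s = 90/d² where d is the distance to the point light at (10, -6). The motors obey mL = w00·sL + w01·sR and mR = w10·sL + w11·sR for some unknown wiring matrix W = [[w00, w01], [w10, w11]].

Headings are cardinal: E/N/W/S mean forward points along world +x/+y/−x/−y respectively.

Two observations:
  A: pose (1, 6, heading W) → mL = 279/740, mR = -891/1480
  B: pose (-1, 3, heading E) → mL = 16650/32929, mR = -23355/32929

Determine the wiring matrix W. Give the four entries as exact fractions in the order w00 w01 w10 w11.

obs A: pose=(1,6,W) → sL=9/20, sR=45/148, mL=279/740, mR=-891/1480
obs B: pose=(-1,3,E) → sL=90/221, sR=90/149, mL=16650/32929, mR=-23355/32929
sensor matrix S = [[9/20, 45/148], [90/221, 90/149]]; det S = 180306/1218373
solve [mL_A; mL_B] = S·[w00; w01] and [mR_A; mR_B] = S·[w10; w11]:
  w00 = 1/2, w01 = 1/2, w10 = -1, w11 = -1/2

1/2 1/2 -1 -1/2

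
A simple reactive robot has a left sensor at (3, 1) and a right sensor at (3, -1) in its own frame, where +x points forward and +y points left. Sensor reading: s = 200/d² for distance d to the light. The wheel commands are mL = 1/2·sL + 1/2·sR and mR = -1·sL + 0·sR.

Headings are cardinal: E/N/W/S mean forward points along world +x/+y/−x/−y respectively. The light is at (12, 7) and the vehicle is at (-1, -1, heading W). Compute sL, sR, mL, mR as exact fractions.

200/337 40/61 12840/20557 -200/337

left sensor world pos  = (-4, -2); dL² = 337
right sensor world pos = (-4, 0); dR² = 305
sL = 200/337 = 200/337
sR = 200/305 = 40/61
mL = 1/2·sL + 1/2·sR = 12840/20557
mR = -1·sL + 0·sR = -200/337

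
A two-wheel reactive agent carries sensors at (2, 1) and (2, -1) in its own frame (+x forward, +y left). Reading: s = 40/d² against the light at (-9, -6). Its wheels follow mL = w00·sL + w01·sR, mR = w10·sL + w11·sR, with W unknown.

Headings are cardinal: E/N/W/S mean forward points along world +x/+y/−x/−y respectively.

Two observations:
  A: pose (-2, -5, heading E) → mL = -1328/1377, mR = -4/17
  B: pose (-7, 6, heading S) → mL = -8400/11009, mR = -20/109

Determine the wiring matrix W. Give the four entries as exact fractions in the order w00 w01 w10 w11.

obs A: pose=(-2,-5,E) → sL=8/17, sR=40/81, mL=-1328/1377, mR=-4/17
obs B: pose=(-7,6,S) → sL=40/109, sR=40/101, mL=-8400/11009, mR=-20/109
sensor matrix S = [[8/17, 40/81], [40/109, 40/101]]; det S = 78080/15159393
solve [mL_A; mL_B] = S·[w00; w01] and [mR_A; mR_B] = S·[w10; w11]:
  w00 = -1, w01 = -1, w10 = -1/2, w11 = 0

-1 -1 -1/2 0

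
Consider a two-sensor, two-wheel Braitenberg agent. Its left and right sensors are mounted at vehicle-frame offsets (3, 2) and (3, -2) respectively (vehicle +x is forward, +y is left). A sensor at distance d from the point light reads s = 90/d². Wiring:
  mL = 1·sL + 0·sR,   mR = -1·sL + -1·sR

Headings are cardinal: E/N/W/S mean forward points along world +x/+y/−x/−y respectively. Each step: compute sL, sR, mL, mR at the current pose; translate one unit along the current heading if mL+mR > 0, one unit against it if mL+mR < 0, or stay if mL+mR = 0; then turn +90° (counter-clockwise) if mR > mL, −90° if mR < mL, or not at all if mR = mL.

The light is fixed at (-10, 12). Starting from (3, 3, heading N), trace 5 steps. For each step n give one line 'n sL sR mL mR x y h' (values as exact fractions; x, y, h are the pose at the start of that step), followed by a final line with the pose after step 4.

n=0: pose=(3,3,N); sL=90/157, sR=10/29; mL=90/157, mR=-4180/4553; mL+mR=-10/29 → advance -1; mR−mL=-6790/4553 → turn -1·90°
n=1: pose=(3,2,E); sL=9/32, sR=9/40; mL=9/32, mR=-81/160; mL+mR=-9/40 → advance -1; mR−mL=-63/80 → turn -1·90°
n=2: pose=(2,2,S); sL=18/73, sR=90/269; mL=18/73, mR=-11412/19637; mL+mR=-90/269 → advance -1; mR−mL=-16254/19637 → turn -1·90°
n=3: pose=(2,3,W); sL=45/101, sR=9/13; mL=45/101, mR=-1494/1313; mL+mR=-9/13 → advance -1; mR−mL=-2079/1313 → turn -1·90°
n=4: pose=(3,3,N); sL=90/157, sR=10/29; mL=90/157, mR=-4180/4553; mL+mR=-10/29 → advance -1; mR−mL=-6790/4553 → turn -1·90°

0 90/157 10/29 90/157 -4180/4553 3 3 N
1 9/32 9/40 9/32 -81/160 3 2 E
2 18/73 90/269 18/73 -11412/19637 2 2 S
3 45/101 9/13 45/101 -1494/1313 2 3 W
4 90/157 10/29 90/157 -4180/4553 3 3 N
final 3 2 E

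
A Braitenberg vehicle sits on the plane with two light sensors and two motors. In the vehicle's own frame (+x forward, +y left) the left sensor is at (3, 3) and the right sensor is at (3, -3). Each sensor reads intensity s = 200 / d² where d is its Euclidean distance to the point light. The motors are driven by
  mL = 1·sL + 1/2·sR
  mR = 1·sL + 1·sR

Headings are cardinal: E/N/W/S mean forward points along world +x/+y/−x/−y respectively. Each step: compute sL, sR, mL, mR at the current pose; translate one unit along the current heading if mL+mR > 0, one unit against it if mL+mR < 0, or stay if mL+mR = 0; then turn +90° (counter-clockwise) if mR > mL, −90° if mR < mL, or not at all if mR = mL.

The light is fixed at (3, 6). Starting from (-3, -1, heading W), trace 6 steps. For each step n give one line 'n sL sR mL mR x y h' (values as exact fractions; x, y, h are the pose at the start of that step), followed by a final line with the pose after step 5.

0 200/181 200/97 37500/17557 55600/17557 -3 -1 W
1 50/29 1 129/58 79/29 -4 -1 S
2 200/41 200/137 31500/5617 35600/5617 -4 -2 E
3 100/53 100/17 4350/901 7000/901 -3 -2 N
4 200/181 200/97 37500/17557 55600/17557 -3 -1 W
5 50/29 1 129/58 79/29 -4 -1 S
final -4 -2 E

n=0: pose=(-3,-1,W); sL=200/181, sR=200/97; mL=37500/17557, mR=55600/17557; mL+mR=93100/17557 → advance +1; mR−mL=100/97 → turn +1·90°
n=1: pose=(-4,-1,S); sL=50/29, sR=1; mL=129/58, mR=79/29; mL+mR=287/58 → advance +1; mR−mL=1/2 → turn +1·90°
n=2: pose=(-4,-2,E); sL=200/41, sR=200/137; mL=31500/5617, mR=35600/5617; mL+mR=67100/5617 → advance +1; mR−mL=100/137 → turn +1·90°
n=3: pose=(-3,-2,N); sL=100/53, sR=100/17; mL=4350/901, mR=7000/901; mL+mR=11350/901 → advance +1; mR−mL=50/17 → turn +1·90°
n=4: pose=(-3,-1,W); sL=200/181, sR=200/97; mL=37500/17557, mR=55600/17557; mL+mR=93100/17557 → advance +1; mR−mL=100/97 → turn +1·90°
n=5: pose=(-4,-1,S); sL=50/29, sR=1; mL=129/58, mR=79/29; mL+mR=287/58 → advance +1; mR−mL=1/2 → turn +1·90°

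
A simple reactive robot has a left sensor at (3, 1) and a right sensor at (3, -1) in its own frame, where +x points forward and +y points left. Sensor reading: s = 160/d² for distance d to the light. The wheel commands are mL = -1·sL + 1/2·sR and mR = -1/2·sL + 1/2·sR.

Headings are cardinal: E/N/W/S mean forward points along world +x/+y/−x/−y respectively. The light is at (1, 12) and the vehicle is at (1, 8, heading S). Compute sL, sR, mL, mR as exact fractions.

16/5 16/5 -8/5 0

left sensor world pos  = (2, 5); dL² = 50
right sensor world pos = (0, 5); dR² = 50
sL = 160/50 = 16/5
sR = 160/50 = 16/5
mL = -1·sL + 1/2·sR = -8/5
mR = -1/2·sL + 1/2·sR = 0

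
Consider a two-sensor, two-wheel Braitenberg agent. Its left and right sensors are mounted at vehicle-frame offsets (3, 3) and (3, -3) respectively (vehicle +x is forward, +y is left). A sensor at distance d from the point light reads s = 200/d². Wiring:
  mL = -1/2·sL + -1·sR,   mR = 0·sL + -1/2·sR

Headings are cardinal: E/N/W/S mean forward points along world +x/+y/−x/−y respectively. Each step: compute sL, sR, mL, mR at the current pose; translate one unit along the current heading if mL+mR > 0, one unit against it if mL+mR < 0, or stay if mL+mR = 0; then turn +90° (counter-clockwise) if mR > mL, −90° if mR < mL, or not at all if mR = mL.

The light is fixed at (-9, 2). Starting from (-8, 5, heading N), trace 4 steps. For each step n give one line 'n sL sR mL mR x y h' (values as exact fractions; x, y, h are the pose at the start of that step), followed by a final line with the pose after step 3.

n=0: pose=(-8,5,N); sL=5, sR=50/13; mL=-165/26, mR=-25/13; mL+mR=-215/26 → advance -1; mR−mL=115/26 → turn +1·90°
n=1: pose=(-8,4,W); sL=40, sR=200/29; mL=-780/29, mR=-100/29; mL+mR=-880/29 → advance -1; mR−mL=680/29 → turn +1·90°
n=2: pose=(-7,4,S); sL=100/13, sR=100; mL=-1350/13, mR=-50; mL+mR=-2000/13 → advance -1; mR−mL=700/13 → turn +1·90°
n=3: pose=(-7,5,E); sL=200/61, sR=8; mL=-588/61, mR=-4; mL+mR=-832/61 → advance -1; mR−mL=344/61 → turn +1·90°

0 5 50/13 -165/26 -25/13 -8 5 N
1 40 200/29 -780/29 -100/29 -8 4 W
2 100/13 100 -1350/13 -50 -7 4 S
3 200/61 8 -588/61 -4 -7 5 E
final -8 5 N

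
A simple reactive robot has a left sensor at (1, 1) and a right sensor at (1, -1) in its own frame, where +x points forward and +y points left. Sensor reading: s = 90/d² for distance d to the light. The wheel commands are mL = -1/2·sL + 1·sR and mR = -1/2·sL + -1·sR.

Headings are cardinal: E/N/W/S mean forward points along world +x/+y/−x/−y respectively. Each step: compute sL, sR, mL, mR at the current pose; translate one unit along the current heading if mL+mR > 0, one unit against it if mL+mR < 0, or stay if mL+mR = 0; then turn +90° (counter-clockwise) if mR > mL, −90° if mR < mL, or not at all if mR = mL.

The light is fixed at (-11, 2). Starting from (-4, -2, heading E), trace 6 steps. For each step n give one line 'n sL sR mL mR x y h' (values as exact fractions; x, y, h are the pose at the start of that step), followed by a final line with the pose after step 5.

0 90/73 90/89 2565/6497 -10575/6497 -4 -2 E
1 45/37 9/5 441/370 -891/370 -5 -2 S
2 90/41 90/29 2385/1189 -4995/1189 -5 -1 W
3 9/4 45/34 27/136 -333/136 -4 -1 N
4 90/73 90/89 2565/6497 -10575/6497 -4 -2 E
5 45/37 9/5 441/370 -891/370 -5 -2 S
final -5 -1 W

n=0: pose=(-4,-2,E); sL=90/73, sR=90/89; mL=2565/6497, mR=-10575/6497; mL+mR=-90/73 → advance -1; mR−mL=-180/89 → turn -1·90°
n=1: pose=(-5,-2,S); sL=45/37, sR=9/5; mL=441/370, mR=-891/370; mL+mR=-45/37 → advance -1; mR−mL=-18/5 → turn -1·90°
n=2: pose=(-5,-1,W); sL=90/41, sR=90/29; mL=2385/1189, mR=-4995/1189; mL+mR=-90/41 → advance -1; mR−mL=-180/29 → turn -1·90°
n=3: pose=(-4,-1,N); sL=9/4, sR=45/34; mL=27/136, mR=-333/136; mL+mR=-9/4 → advance -1; mR−mL=-45/17 → turn -1·90°
n=4: pose=(-4,-2,E); sL=90/73, sR=90/89; mL=2565/6497, mR=-10575/6497; mL+mR=-90/73 → advance -1; mR−mL=-180/89 → turn -1·90°
n=5: pose=(-5,-2,S); sL=45/37, sR=9/5; mL=441/370, mR=-891/370; mL+mR=-45/37 → advance -1; mR−mL=-18/5 → turn -1·90°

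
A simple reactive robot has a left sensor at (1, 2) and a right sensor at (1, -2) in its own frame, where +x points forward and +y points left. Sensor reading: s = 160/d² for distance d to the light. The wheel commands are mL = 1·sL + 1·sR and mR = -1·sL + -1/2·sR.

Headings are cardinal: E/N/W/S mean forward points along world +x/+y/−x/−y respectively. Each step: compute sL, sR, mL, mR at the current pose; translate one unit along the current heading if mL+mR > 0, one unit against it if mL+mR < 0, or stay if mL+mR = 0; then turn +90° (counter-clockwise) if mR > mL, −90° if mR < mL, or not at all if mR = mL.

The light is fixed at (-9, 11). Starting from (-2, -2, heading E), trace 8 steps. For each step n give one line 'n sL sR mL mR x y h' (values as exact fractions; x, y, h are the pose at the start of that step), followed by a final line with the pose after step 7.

n=0: pose=(-2,-2,E); sL=32/37, sR=160/289; mL=15168/10693, mR=-12208/10693; mL+mR=80/289 → advance +1; mR−mL=-27376/10693 → turn -1·90°
n=1: pose=(-1,-2,S); sL=20/37, sR=20/29; mL=1320/1073, mR=-950/1073; mL+mR=10/29 → advance +1; mR−mL=-2270/1073 → turn -1·90°
n=2: pose=(-1,-3,W); sL=32/61, sR=160/193; mL=15936/11773, mR=-11056/11773; mL+mR=80/193 → advance +1; mR−mL=-26992/11773 → turn -1·90°
n=3: pose=(-2,-3,N); sL=80/97, sR=16/25; mL=3552/2425, mR=-2776/2425; mL+mR=8/25 → advance +1; mR−mL=-6328/2425 → turn -1·90°
n=4: pose=(-2,-2,E); sL=32/37, sR=160/289; mL=15168/10693, mR=-12208/10693; mL+mR=80/289 → advance +1; mR−mL=-27376/10693 → turn -1·90°
n=5: pose=(-1,-2,S); sL=20/37, sR=20/29; mL=1320/1073, mR=-950/1073; mL+mR=10/29 → advance +1; mR−mL=-2270/1073 → turn -1·90°
n=6: pose=(-1,-3,W); sL=32/61, sR=160/193; mL=15936/11773, mR=-11056/11773; mL+mR=80/193 → advance +1; mR−mL=-26992/11773 → turn -1·90°
n=7: pose=(-2,-3,N); sL=80/97, sR=16/25; mL=3552/2425, mR=-2776/2425; mL+mR=8/25 → advance +1; mR−mL=-6328/2425 → turn -1·90°

0 32/37 160/289 15168/10693 -12208/10693 -2 -2 E
1 20/37 20/29 1320/1073 -950/1073 -1 -2 S
2 32/61 160/193 15936/11773 -11056/11773 -1 -3 W
3 80/97 16/25 3552/2425 -2776/2425 -2 -3 N
4 32/37 160/289 15168/10693 -12208/10693 -2 -2 E
5 20/37 20/29 1320/1073 -950/1073 -1 -2 S
6 32/61 160/193 15936/11773 -11056/11773 -1 -3 W
7 80/97 16/25 3552/2425 -2776/2425 -2 -3 N
final -2 -2 E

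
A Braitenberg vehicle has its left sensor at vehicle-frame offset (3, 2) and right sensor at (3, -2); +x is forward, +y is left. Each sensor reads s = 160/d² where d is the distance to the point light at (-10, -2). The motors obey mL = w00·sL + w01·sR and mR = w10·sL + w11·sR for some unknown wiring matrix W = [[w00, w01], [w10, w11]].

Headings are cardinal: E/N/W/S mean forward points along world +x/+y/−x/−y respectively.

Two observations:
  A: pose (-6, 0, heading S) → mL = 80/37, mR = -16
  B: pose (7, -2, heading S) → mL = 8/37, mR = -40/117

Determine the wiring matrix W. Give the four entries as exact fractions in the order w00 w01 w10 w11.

1/2 0 0 -1/2

obs A: pose=(-6,0,S) → sL=160/37, sR=32, mL=80/37, mR=-16
obs B: pose=(7,-2,S) → sL=16/37, sR=80/117, mL=8/37, mR=-40/117
sensor matrix S = [[160/37, 32], [16/37, 80/117]]; det S = -47104/4329
solve [mL_A; mL_B] = S·[w00; w01] and [mR_A; mR_B] = S·[w10; w11]:
  w00 = 1/2, w01 = 0, w10 = 0, w11 = -1/2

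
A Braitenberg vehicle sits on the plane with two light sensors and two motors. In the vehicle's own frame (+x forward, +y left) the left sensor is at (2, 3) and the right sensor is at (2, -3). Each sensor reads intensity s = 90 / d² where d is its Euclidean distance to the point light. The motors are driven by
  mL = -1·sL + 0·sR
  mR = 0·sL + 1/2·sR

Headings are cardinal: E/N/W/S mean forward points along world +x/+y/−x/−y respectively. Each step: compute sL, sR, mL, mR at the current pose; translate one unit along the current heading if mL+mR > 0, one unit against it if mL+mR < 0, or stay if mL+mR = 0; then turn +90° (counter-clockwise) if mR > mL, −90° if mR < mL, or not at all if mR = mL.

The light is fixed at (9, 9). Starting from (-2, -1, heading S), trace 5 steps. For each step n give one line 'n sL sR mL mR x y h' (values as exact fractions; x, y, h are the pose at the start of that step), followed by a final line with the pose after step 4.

n=0: pose=(-2,-1,S); sL=45/104, sR=9/34; mL=-45/104, mR=9/68; mL+mR=-531/1768 → advance -1; mR−mL=999/1768 → turn +1·90°
n=1: pose=(-2,0,E); sL=10/13, sR=2/5; mL=-10/13, mR=1/5; mL+mR=-37/65 → advance -1; mR−mL=63/65 → turn +1·90°
n=2: pose=(-3,0,N); sL=45/137, sR=9/13; mL=-45/137, mR=9/26; mL+mR=63/3562 → advance +1; mR−mL=2403/3562 → turn +1·90°
n=3: pose=(-3,1,W); sL=90/317, sR=90/221; mL=-90/317, mR=45/221; mL+mR=-5625/70057 → advance -1; mR−mL=34155/70057 → turn +1·90°
n=4: pose=(-2,1,S); sL=45/82, sR=45/148; mL=-45/82, mR=45/296; mL+mR=-4815/12136 → advance -1; mR−mL=8505/12136 → turn +1·90°

0 45/104 9/34 -45/104 9/68 -2 -1 S
1 10/13 2/5 -10/13 1/5 -2 0 E
2 45/137 9/13 -45/137 9/26 -3 0 N
3 90/317 90/221 -90/317 45/221 -3 1 W
4 45/82 45/148 -45/82 45/296 -2 1 S
final -2 2 E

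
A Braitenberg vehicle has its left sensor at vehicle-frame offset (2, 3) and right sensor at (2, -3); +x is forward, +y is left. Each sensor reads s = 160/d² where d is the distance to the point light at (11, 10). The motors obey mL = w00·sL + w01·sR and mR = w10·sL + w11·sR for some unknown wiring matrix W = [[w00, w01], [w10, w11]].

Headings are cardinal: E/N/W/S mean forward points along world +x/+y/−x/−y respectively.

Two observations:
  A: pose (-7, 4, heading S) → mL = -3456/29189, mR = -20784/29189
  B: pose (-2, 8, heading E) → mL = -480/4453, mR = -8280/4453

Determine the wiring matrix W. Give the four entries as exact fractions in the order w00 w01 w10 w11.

obs A: pose=(-7,4,S) → sL=160/289, sR=32/101, mL=-3456/29189, mR=-20784/29189
obs B: pose=(-2,8,E) → sL=80/61, sR=80/73, mL=-480/4453, mR=-8280/4453
sensor matrix S = [[160/289, 32/101], [80/61, 80/73]]; det S = 24852480/129978617
solve [mL_A; mL_B] = S·[w00; w01] and [mR_A; mR_B] = S·[w10; w11]:
  w00 = -1/2, w01 = 1/2, w10 = -1, w11 = -1/2

-1/2 1/2 -1 -1/2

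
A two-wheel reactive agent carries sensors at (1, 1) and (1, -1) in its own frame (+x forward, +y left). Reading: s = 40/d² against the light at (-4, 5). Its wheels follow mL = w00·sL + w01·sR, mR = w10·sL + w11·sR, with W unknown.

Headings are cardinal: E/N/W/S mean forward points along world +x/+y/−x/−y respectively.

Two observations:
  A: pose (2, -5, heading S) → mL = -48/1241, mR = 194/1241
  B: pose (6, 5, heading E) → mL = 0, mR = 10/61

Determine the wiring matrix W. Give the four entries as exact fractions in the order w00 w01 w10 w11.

1 -1 -1/2 1

obs A: pose=(2,-5,S) → sL=4/17, sR=20/73, mL=-48/1241, mR=194/1241
obs B: pose=(6,5,E) → sL=20/61, sR=20/61, mL=0, mR=10/61
sensor matrix S = [[4/17, 20/73], [20/61, 20/61]]; det S = -960/75701
solve [mL_A; mL_B] = S·[w00; w01] and [mR_A; mR_B] = S·[w10; w11]:
  w00 = 1, w01 = -1, w10 = -1/2, w11 = 1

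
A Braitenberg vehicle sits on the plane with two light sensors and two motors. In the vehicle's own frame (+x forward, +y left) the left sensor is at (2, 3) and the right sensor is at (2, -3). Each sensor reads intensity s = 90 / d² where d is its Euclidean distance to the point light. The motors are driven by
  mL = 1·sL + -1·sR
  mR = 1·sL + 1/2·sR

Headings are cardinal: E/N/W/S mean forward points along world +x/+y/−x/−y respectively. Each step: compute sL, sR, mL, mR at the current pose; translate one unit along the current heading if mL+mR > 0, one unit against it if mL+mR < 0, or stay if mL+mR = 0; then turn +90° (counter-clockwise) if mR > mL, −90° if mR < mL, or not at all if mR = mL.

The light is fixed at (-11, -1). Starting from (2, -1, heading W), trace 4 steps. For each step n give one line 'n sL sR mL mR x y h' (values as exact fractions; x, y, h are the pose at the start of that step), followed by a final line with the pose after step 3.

n=0: pose=(2,-1,W); sL=9/13, sR=9/13; mL=0, mR=27/26; mL+mR=27/26 → advance +1; mR−mL=27/26 → turn +1·90°
n=1: pose=(1,-1,S); sL=90/229, sR=18/17; mL=-2592/3893, mR=3591/3893; mL+mR=999/3893 → advance +1; mR−mL=27/17 → turn +1·90°
n=2: pose=(1,-2,E); sL=9/20, sR=45/106; mL=27/1060, mR=351/530; mL+mR=729/1060 → advance +1; mR−mL=135/212 → turn +1·90°
n=3: pose=(2,-2,N); sL=90/101, sR=90/257; mL=14040/25957, mR=27675/25957; mL+mR=41715/25957 → advance +1; mR−mL=135/257 → turn +1·90°

0 9/13 9/13 0 27/26 2 -1 W
1 90/229 18/17 -2592/3893 3591/3893 1 -1 S
2 9/20 45/106 27/1060 351/530 1 -2 E
3 90/101 90/257 14040/25957 27675/25957 2 -2 N
final 2 -1 W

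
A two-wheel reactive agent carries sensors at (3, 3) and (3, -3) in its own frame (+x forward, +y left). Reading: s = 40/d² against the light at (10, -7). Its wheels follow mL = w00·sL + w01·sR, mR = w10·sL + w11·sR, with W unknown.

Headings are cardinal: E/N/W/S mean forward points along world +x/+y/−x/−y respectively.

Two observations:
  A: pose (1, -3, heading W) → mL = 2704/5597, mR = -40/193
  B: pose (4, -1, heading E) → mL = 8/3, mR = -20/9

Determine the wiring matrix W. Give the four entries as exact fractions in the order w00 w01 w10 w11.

1 1 0 -1

obs A: pose=(1,-3,W) → sL=8/29, sR=40/193, mL=2704/5597, mR=-40/193
obs B: pose=(4,-1,E) → sL=4/9, sR=20/9, mL=8/3, mR=-20/9
sensor matrix S = [[8/29, 40/193], [4/9, 20/9]]; det S = 26240/50373
solve [mL_A; mL_B] = S·[w00; w01] and [mR_A; mR_B] = S·[w10; w11]:
  w00 = 1, w01 = 1, w10 = 0, w11 = -1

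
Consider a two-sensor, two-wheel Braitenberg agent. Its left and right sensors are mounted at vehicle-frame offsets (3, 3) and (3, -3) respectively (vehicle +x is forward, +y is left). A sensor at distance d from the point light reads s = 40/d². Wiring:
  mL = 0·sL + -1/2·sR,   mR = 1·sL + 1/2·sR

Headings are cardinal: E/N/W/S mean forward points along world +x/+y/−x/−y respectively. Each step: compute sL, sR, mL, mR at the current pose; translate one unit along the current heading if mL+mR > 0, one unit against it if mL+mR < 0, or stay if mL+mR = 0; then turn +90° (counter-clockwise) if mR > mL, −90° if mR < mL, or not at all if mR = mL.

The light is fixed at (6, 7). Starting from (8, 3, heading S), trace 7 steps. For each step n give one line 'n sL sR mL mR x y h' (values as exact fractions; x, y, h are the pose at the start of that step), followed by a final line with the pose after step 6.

n=0: pose=(8,3,S); sL=20/37, sR=4/5; mL=-2/5, mR=174/185; mL+mR=20/37 → advance +1; mR−mL=248/185 → turn +1·90°
n=1: pose=(8,2,E); sL=40/29, sR=40/89; mL=-20/89, mR=4140/2581; mL+mR=40/29 → advance +1; mR−mL=4720/2581 → turn +1·90°
n=2: pose=(9,2,N); sL=10, sR=1; mL=-1/2, mR=21/2; mL+mR=10 → advance +1; mR−mL=11 → turn +1·90°
n=3: pose=(9,3,W); sL=40/49, sR=40; mL=-20, mR=1020/49; mL+mR=40/49 → advance +1; mR−mL=2000/49 → turn +1·90°
n=4: pose=(8,3,S); sL=20/37, sR=4/5; mL=-2/5, mR=174/185; mL+mR=20/37 → advance +1; mR−mL=248/185 → turn +1·90°
n=5: pose=(8,2,E); sL=40/29, sR=40/89; mL=-20/89, mR=4140/2581; mL+mR=40/29 → advance +1; mR−mL=4720/2581 → turn +1·90°
n=6: pose=(9,2,N); sL=10, sR=1; mL=-1/2, mR=21/2; mL+mR=10 → advance +1; mR−mL=11 → turn +1·90°

0 20/37 4/5 -2/5 174/185 8 3 S
1 40/29 40/89 -20/89 4140/2581 8 2 E
2 10 1 -1/2 21/2 9 2 N
3 40/49 40 -20 1020/49 9 3 W
4 20/37 4/5 -2/5 174/185 8 3 S
5 40/29 40/89 -20/89 4140/2581 8 2 E
6 10 1 -1/2 21/2 9 2 N
final 9 3 W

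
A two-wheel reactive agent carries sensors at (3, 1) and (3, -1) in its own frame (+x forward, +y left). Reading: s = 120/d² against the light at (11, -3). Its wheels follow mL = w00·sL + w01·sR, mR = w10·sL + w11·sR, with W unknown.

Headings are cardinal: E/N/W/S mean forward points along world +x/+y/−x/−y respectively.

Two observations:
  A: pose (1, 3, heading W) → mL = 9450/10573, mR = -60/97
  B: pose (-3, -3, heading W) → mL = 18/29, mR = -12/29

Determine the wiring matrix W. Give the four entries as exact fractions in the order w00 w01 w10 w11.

obs A: pose=(1,3,W) → sL=60/97, sR=60/109, mL=9450/10573, mR=-60/97
obs B: pose=(-3,-3,W) → sL=12/29, sR=12/29, mL=18/29, mR=-12/29
sensor matrix S = [[60/97, 60/109], [12/29, 12/29]]; det S = 8640/306617
solve [mL_A; mL_B] = S·[w00; w01] and [mR_A; mR_B] = S·[w10; w11]:
  w00 = 1, w01 = 1/2, w10 = -1, w11 = 0

1 1/2 -1 0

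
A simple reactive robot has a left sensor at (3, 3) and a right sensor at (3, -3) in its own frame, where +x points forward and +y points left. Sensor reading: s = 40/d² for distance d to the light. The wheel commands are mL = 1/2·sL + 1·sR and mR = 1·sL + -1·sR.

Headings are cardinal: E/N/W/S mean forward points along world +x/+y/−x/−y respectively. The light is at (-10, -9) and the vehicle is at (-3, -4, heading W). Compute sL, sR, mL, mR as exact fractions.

left sensor world pos  = (-6, -7); dL² = 20
right sensor world pos = (-6, -1); dR² = 80
sL = 40/20 = 2
sR = 40/80 = 1/2
mL = 1/2·sL + 1·sR = 3/2
mR = 1·sL + -1·sR = 3/2

2 1/2 3/2 3/2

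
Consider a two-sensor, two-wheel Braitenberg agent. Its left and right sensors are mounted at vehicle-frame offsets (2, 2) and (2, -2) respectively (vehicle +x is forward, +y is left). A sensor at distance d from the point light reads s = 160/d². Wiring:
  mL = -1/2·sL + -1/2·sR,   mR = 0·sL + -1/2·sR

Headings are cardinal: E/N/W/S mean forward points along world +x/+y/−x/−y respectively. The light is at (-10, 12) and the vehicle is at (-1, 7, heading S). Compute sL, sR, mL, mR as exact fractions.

16/17 80/49 -1072/833 -40/49

left sensor world pos  = (1, 5); dL² = 170
right sensor world pos = (-3, 5); dR² = 98
sL = 160/170 = 16/17
sR = 160/98 = 80/49
mL = -1/2·sL + -1/2·sR = -1072/833
mR = 0·sL + -1/2·sR = -40/49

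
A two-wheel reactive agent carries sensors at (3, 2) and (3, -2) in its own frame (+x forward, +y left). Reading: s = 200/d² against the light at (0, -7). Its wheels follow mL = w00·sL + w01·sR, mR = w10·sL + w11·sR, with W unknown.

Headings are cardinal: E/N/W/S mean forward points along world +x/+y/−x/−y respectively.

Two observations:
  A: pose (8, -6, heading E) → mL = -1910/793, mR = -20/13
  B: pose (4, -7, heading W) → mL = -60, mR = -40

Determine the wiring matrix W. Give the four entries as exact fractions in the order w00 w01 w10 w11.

-1/2 -1 -1 0

obs A: pose=(8,-6,E) → sL=20/13, sR=100/61, mL=-1910/793, mR=-20/13
obs B: pose=(4,-7,W) → sL=40, sR=40, mL=-60, mR=-40
sensor matrix S = [[20/13, 100/61], [40, 40]]; det S = -3200/793
solve [mL_A; mL_B] = S·[w00; w01] and [mR_A; mR_B] = S·[w10; w11]:
  w00 = -1/2, w01 = -1, w10 = -1, w11 = 0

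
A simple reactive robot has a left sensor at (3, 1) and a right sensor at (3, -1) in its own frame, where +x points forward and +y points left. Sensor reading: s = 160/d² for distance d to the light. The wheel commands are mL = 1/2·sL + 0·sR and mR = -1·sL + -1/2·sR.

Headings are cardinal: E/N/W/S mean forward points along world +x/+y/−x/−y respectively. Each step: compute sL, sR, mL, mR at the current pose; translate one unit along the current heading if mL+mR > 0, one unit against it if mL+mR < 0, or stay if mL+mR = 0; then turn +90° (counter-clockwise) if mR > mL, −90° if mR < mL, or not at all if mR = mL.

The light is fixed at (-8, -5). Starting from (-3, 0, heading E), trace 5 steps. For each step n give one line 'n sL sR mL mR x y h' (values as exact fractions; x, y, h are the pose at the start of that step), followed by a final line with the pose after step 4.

0 8/5 2 4/5 -13/5 -3 0 E
1 160/29 160/13 80/29 -4400/377 -4 0 S
2 80/13 16/5 40/13 -504/65 -4 1 W
3 160/97 160/117 80/97 -26480/11349 -3 1 N
4 8/5 2 4/5 -13/5 -3 0 E
final -4 0 S

n=0: pose=(-3,0,E); sL=8/5, sR=2; mL=4/5, mR=-13/5; mL+mR=-9/5 → advance -1; mR−mL=-17/5 → turn -1·90°
n=1: pose=(-4,0,S); sL=160/29, sR=160/13; mL=80/29, mR=-4400/377; mL+mR=-3360/377 → advance -1; mR−mL=-5440/377 → turn -1·90°
n=2: pose=(-4,1,W); sL=80/13, sR=16/5; mL=40/13, mR=-504/65; mL+mR=-304/65 → advance -1; mR−mL=-704/65 → turn -1·90°
n=3: pose=(-3,1,N); sL=160/97, sR=160/117; mL=80/97, mR=-26480/11349; mL+mR=-17120/11349 → advance -1; mR−mL=-35840/11349 → turn -1·90°
n=4: pose=(-3,0,E); sL=8/5, sR=2; mL=4/5, mR=-13/5; mL+mR=-9/5 → advance -1; mR−mL=-17/5 → turn -1·90°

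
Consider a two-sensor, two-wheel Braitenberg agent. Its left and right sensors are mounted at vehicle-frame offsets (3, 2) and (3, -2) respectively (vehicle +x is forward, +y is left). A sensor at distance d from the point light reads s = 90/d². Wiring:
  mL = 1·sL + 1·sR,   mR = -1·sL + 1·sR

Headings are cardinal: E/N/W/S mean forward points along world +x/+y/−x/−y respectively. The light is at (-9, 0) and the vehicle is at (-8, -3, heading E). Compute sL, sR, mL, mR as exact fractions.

90/17 90/41 5220/697 -2160/697

left sensor world pos  = (-5, -1); dL² = 17
right sensor world pos = (-5, -5); dR² = 41
sL = 90/17 = 90/17
sR = 90/41 = 90/41
mL = 1·sL + 1·sR = 5220/697
mR = -1·sL + 1·sR = -2160/697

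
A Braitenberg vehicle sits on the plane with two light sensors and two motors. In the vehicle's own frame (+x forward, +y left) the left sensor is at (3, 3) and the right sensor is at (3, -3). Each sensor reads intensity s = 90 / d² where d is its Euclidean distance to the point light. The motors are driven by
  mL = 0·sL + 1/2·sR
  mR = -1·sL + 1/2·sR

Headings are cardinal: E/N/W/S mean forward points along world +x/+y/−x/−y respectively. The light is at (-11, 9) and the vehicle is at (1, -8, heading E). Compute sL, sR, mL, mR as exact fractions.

90/421 18/125 9/125 -7461/52625

left sensor world pos  = (4, -5); dL² = 421
right sensor world pos = (4, -11); dR² = 625
sL = 90/421 = 90/421
sR = 90/625 = 18/125
mL = 0·sL + 1/2·sR = 9/125
mR = -1·sL + 1/2·sR = -7461/52625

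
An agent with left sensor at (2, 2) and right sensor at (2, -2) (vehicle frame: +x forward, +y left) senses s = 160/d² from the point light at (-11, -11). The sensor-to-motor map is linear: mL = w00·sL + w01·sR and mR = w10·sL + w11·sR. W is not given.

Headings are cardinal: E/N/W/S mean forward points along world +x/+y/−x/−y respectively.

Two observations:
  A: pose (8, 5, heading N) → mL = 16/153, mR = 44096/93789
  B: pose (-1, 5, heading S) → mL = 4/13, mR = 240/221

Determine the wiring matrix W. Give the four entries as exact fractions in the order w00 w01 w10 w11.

0 1/2 1 1

obs A: pose=(8,5,N) → sL=160/613, sR=32/153, mL=16/153, mR=44096/93789
obs B: pose=(-1,5,S) → sL=8/17, sR=8/13, mL=4/13, mR=240/221
sensor matrix S = [[160/613, 32/153], [8/17, 8/13]]; det S = 1289216/20727369
solve [mL_A; mL_B] = S·[w00; w01] and [mR_A; mR_B] = S·[w10; w11]:
  w00 = 0, w01 = 1/2, w10 = 1, w11 = 1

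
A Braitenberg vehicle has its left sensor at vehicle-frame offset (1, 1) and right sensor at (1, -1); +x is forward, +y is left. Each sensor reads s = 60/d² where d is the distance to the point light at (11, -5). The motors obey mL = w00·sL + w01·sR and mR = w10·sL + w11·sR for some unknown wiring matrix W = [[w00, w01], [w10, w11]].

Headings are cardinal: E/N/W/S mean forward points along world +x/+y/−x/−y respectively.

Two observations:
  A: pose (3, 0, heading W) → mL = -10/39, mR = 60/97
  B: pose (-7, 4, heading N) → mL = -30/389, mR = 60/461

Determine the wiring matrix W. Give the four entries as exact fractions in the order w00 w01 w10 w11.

obs A: pose=(3,0,W) → sL=60/97, sR=20/39, mL=-10/39, mR=60/97
obs B: pose=(-7,4,N) → sL=60/461, sR=60/389, mL=-30/389, mR=60/461
sensor matrix S = [[60/97, 20/39], [60/461, 60/389]]; det S = 6481600/226133869
solve [mL_A; mL_B] = S·[w00; w01] and [mR_A; mR_B] = S·[w10; w11]:
  w00 = 0, w01 = -1/2, w10 = 1, w11 = 0

0 -1/2 1 0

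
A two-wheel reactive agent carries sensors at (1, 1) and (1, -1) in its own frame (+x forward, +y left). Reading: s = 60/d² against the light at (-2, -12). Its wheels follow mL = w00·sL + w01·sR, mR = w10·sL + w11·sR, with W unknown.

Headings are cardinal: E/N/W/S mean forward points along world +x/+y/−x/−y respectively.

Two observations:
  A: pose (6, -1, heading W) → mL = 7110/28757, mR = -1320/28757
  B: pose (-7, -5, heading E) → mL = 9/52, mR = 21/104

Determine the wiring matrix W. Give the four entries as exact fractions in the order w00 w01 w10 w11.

1 -1/2 -1/2 1/2

obs A: pose=(6,-1,W) → sL=60/149, sR=60/193, mL=7110/28757, mR=-1320/28757
obs B: pose=(-7,-5,E) → sL=3/4, sR=15/13, mL=9/52, mR=21/104
sensor matrix S = [[60/149, 60/193], [3/4, 15/13]]; det S = 86535/373841
solve [mL_A; mL_B] = S·[w00; w01] and [mR_A; mR_B] = S·[w10; w11]:
  w00 = 1, w01 = -1/2, w10 = -1/2, w11 = 1/2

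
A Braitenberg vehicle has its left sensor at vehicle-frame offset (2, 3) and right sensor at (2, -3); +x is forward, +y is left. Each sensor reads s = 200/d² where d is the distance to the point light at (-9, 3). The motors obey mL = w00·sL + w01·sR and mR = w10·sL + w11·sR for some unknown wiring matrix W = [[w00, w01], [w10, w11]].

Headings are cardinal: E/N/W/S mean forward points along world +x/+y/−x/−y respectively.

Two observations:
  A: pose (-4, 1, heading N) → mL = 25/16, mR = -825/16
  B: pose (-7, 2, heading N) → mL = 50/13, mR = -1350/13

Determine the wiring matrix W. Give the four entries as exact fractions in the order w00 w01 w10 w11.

0 1/2 -1 -1/2

obs A: pose=(-4,1,N) → sL=50, sR=25/8, mL=25/16, mR=-825/16
obs B: pose=(-7,2,N) → sL=100, sR=100/13, mL=50/13, mR=-1350/13
sensor matrix S = [[50, 25/8], [100, 100/13]]; det S = 1875/26
solve [mL_A; mL_B] = S·[w00; w01] and [mR_A; mR_B] = S·[w10; w11]:
  w00 = 0, w01 = 1/2, w10 = -1, w11 = -1/2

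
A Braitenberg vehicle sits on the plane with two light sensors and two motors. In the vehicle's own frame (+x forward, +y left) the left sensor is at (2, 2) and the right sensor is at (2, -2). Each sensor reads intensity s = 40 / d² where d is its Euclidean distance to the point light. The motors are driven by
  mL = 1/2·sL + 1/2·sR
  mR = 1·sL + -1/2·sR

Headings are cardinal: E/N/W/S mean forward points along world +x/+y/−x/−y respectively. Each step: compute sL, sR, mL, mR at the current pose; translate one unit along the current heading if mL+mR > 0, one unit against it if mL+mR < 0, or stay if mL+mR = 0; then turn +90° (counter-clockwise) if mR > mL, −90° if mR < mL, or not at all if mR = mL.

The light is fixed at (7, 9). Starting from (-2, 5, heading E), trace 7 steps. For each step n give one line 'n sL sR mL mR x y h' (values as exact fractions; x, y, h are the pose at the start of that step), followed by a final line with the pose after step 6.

0 40/53 8/17 552/901 468/901 -2 5 E
1 5/9 5/17 65/153 125/306 -1 5 S
2 40/149 40/109 5160/16241 1380/16241 -1 4 W
3 4/13 20/29 188/377 -14/377 -2 4 N
4 40/53 8/17 552/901 468/901 -2 5 E
5 5/9 5/17 65/153 125/306 -1 5 S
6 40/149 40/109 5160/16241 1380/16241 -1 4 W
final -2 4 N

n=0: pose=(-2,5,E); sL=40/53, sR=8/17; mL=552/901, mR=468/901; mL+mR=60/53 → advance +1; mR−mL=-84/901 → turn -1·90°
n=1: pose=(-1,5,S); sL=5/9, sR=5/17; mL=65/153, mR=125/306; mL+mR=5/6 → advance +1; mR−mL=-5/306 → turn -1·90°
n=2: pose=(-1,4,W); sL=40/149, sR=40/109; mL=5160/16241, mR=1380/16241; mL+mR=60/149 → advance +1; mR−mL=-3780/16241 → turn -1·90°
n=3: pose=(-2,4,N); sL=4/13, sR=20/29; mL=188/377, mR=-14/377; mL+mR=6/13 → advance +1; mR−mL=-202/377 → turn -1·90°
n=4: pose=(-2,5,E); sL=40/53, sR=8/17; mL=552/901, mR=468/901; mL+mR=60/53 → advance +1; mR−mL=-84/901 → turn -1·90°
n=5: pose=(-1,5,S); sL=5/9, sR=5/17; mL=65/153, mR=125/306; mL+mR=5/6 → advance +1; mR−mL=-5/306 → turn -1·90°
n=6: pose=(-1,4,W); sL=40/149, sR=40/109; mL=5160/16241, mR=1380/16241; mL+mR=60/149 → advance +1; mR−mL=-3780/16241 → turn -1·90°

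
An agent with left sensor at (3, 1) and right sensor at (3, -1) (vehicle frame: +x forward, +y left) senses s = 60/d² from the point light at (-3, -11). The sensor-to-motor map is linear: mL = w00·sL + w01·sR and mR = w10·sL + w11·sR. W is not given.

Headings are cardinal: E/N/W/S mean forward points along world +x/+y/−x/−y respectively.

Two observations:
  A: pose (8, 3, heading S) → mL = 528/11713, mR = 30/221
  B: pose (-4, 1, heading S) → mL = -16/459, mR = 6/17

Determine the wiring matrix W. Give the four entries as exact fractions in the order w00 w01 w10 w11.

-1 1 0 1/2

obs A: pose=(8,3,S) → sL=12/53, sR=60/221, mL=528/11713, mR=30/221
obs B: pose=(-4,1,S) → sL=20/27, sR=12/17, mL=-16/459, mR=6/17
sensor matrix S = [[12/53, 60/221], [20/27, 12/17]]; det S = -256/6201
solve [mL_A; mL_B] = S·[w00; w01] and [mR_A; mR_B] = S·[w10; w11]:
  w00 = -1, w01 = 1, w10 = 0, w11 = 1/2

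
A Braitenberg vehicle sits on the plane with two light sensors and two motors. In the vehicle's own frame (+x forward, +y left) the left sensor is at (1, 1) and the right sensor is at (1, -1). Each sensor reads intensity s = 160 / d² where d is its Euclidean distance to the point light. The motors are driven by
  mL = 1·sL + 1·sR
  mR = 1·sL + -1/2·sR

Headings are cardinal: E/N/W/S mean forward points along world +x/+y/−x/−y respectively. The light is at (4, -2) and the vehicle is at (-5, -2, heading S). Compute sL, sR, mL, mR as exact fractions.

32/13 160/101 5312/1313 2192/1313

left sensor world pos  = (-4, -3); dL² = 65
right sensor world pos = (-6, -3); dR² = 101
sL = 160/65 = 32/13
sR = 160/101 = 160/101
mL = 1·sL + 1·sR = 5312/1313
mR = 1·sL + -1/2·sR = 2192/1313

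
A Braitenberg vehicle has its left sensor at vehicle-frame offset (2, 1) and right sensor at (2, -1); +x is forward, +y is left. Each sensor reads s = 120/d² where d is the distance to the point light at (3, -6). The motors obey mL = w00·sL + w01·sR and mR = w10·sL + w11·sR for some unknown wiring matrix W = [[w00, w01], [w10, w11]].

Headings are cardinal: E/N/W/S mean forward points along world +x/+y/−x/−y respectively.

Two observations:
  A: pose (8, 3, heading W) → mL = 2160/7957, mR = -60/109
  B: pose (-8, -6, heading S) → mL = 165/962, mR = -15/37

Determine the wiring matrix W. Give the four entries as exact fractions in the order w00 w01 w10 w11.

1/2 -1/2 0 -1/2

obs A: pose=(8,3,W) → sL=120/73, sR=120/109, mL=2160/7957, mR=-60/109
obs B: pose=(-8,-6,S) → sL=15/13, sR=30/37, mL=165/962, mR=-15/37
sensor matrix S = [[120/73, 120/109], [15/13, 30/37]]; det S = 239400/3827317
solve [mL_A; mL_B] = S·[w00; w01] and [mR_A; mR_B] = S·[w10; w11]:
  w00 = 1/2, w01 = -1/2, w10 = 0, w11 = -1/2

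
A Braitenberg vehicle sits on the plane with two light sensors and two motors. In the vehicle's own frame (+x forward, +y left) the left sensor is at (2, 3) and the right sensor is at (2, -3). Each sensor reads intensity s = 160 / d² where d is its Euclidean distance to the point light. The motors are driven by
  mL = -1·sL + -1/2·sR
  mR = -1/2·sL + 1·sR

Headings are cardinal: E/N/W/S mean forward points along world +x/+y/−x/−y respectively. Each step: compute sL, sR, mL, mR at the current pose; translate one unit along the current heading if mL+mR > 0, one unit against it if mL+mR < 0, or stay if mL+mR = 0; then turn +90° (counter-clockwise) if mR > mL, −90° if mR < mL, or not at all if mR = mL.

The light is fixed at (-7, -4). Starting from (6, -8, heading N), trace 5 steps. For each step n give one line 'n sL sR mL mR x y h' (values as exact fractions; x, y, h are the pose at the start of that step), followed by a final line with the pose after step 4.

n=0: pose=(6,-8,N); sL=20/13, sR=8/13; mL=-24/13, mR=-2/13; mL+mR=-2 → advance -1; mR−mL=22/13 → turn +1·90°
n=1: pose=(6,-9,W); sL=32/37, sR=32/25; mL=-1392/925, mR=784/925; mL+mR=-608/925 → advance -1; mR−mL=2176/925 → turn +1·90°
n=2: pose=(7,-9,S); sL=80/169, sR=16/17; mL=-2712/2873, mR=2024/2873; mL+mR=-688/2873 → advance -1; mR−mL=4736/2873 → turn +1·90°
n=3: pose=(7,-8,E); sL=160/257, sR=32/61; mL=-13872/15677, mR=3344/15677; mL+mR=-10528/15677 → advance -1; mR−mL=17216/15677 → turn +1·90°
n=4: pose=(6,-8,N); sL=20/13, sR=8/13; mL=-24/13, mR=-2/13; mL+mR=-2 → advance -1; mR−mL=22/13 → turn +1·90°

0 20/13 8/13 -24/13 -2/13 6 -8 N
1 32/37 32/25 -1392/925 784/925 6 -9 W
2 80/169 16/17 -2712/2873 2024/2873 7 -9 S
3 160/257 32/61 -13872/15677 3344/15677 7 -8 E
4 20/13 8/13 -24/13 -2/13 6 -8 N
final 6 -9 W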